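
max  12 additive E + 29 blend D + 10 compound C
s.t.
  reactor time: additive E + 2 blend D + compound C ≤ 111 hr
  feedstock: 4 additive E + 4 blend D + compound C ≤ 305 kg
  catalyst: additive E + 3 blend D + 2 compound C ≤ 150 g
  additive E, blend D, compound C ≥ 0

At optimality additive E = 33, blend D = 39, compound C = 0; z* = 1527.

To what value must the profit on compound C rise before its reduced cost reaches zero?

Check each constraint at x*: reactor time 111/111 (tight); feedstock 288/305 (slack 17); catalyst 150/150 (tight).
Since feedstock is not tight, its dual is 0.
The binding rows give the dual system: 1·y_reactor time + 1·y_catalyst = 12 and 2·y_reactor time + 3·y_catalyst = 29.
Solving: y_reactor time = 7, y_catalyst = 5.
compound C enters the basis when its profit ≥ yᵀa₃ = 7·1 + 5·2 = 17.

17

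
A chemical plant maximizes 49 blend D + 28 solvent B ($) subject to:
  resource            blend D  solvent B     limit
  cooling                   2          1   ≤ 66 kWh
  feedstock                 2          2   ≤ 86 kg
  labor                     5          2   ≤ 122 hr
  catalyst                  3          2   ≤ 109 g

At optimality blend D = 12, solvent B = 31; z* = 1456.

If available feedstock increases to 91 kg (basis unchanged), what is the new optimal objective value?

At the optimum: cooling uses 55 of 66 (slack = 11); feedstock uses 86 of 86 (binding); labor uses 122 of 122 (binding); catalyst uses 98 of 109 (slack = 11).
Slack constraints have shadow price 0 (complementary slackness).
Dual feasibility on the basic columns requires 2·y_feedstock + 5·y_labor = 49, 2·y_feedstock + 2·y_labor = 28.
→ y_feedstock = 7 and y_labor = 7.
Δz = y_feedstock·Δb = 7 × (5) = 35, so new z* = 1456 + 35 = 1491.

1491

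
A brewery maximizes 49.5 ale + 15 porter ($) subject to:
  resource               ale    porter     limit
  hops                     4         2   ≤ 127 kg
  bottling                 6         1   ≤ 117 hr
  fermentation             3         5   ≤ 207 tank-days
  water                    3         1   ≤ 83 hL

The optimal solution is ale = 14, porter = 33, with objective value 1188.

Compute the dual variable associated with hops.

0

At the optimum: hops uses 122 of 127 (slack = 5); bottling uses 117 of 117 (binding); fermentation uses 207 of 207 (binding); water uses 75 of 83 (slack = 8).
Since hops, water are not tight, their duals are 0.
From A_Bᵀ y = c: 6·y_bottling + 3·y_fermentation = 49.5; 1·y_bottling + 5·y_fermentation = 15.
→ y_bottling = 7.5 and y_fermentation = 1.5.
Shadow price of hops = 0.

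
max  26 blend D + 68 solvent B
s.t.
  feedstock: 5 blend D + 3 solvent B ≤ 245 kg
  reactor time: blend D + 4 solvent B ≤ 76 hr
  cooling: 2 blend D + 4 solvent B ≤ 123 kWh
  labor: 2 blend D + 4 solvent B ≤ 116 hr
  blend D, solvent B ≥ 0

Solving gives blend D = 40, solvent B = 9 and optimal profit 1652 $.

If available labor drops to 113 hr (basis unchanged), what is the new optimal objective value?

1625

Binding: reactor time and labor. Non-binding: feedstock (18 unused), cooling (7 unused).
Since feedstock, cooling are not tight, their duals are 0.
Dual feasibility on the basic columns requires 1·y_reactor time + 2·y_labor = 26, 4·y_reactor time + 4·y_labor = 68.
This yields shadow prices y_reactor time = 8, y_labor = 9.
Δz = y_labor·Δb = 9 × (-3) = -27, so new z* = 1652 − 27 = 1625.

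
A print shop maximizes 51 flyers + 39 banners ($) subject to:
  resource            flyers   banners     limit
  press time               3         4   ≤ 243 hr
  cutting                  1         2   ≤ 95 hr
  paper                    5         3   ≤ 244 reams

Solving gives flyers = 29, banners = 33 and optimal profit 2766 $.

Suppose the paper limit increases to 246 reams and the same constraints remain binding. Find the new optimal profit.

2784

Binding: cutting and paper. Non-binding: press time (24 unused).
Slack constraints have shadow price 0 (complementary slackness).
The binding rows give the dual system: 1·y_cutting + 5·y_paper = 51 and 2·y_cutting + 3·y_paper = 39.
This yields shadow prices y_cutting = 6, y_paper = 9.
Δz = y_paper·Δb = 9 × (2) = 18, so new z* = 2766 + 18 = 2784.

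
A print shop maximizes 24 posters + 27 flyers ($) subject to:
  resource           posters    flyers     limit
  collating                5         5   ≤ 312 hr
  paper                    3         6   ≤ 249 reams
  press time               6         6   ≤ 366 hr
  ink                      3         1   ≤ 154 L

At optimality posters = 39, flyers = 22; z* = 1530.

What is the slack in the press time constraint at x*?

press time used = 6·39 + 6·22 = 366; slack = 366 − 366 = 0.

0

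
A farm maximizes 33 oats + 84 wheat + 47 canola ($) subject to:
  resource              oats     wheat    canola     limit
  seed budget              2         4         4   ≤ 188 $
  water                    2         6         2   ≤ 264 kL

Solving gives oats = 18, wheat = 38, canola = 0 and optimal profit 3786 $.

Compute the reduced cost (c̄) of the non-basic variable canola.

At the optimum: seed budget uses 188 of 188 (binding); water uses 264 of 264 (binding).
Dual feasibility on the basic columns requires 2·y_seed budget + 2·y_water = 33, 4·y_seed budget + 6·y_water = 84.
This yields shadow prices y_seed budget = 7.5, y_water = 9.
Reduced cost of canola: c₃ − yᵀa₃ = 47 − (7.5·4 + 9·2) = 47 − 48 = -1.

-1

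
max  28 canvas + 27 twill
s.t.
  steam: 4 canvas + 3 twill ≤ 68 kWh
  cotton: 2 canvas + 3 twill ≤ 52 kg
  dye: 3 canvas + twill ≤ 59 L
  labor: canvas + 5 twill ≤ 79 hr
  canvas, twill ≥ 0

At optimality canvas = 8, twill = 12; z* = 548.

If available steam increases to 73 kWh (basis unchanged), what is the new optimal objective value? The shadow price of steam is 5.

Δb = 5, so new z* = 548 + (5)·(5) = 548 + 25 = 573.

573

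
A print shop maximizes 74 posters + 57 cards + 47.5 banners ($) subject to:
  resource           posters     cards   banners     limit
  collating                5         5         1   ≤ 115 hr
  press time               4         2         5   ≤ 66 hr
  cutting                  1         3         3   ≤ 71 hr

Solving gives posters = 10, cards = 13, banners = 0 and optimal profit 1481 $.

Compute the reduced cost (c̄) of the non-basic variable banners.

-3

At the optimum: collating uses 115 of 115 (binding); press time uses 66 of 66 (binding); cutting uses 49 of 71 (slack = 22).
Slack constraints have shadow price 0 (complementary slackness).
From A_Bᵀ y = c: 5·y_collating + 4·y_press time = 74; 5·y_collating + 2·y_press time = 57.
Solving: y_collating = 8, y_press time = 8.5.
Reduced cost of banners: c₃ − yᵀa₃ = 47.5 − (8·1 + 8.5·5) = 47.5 − 50.5 = -3.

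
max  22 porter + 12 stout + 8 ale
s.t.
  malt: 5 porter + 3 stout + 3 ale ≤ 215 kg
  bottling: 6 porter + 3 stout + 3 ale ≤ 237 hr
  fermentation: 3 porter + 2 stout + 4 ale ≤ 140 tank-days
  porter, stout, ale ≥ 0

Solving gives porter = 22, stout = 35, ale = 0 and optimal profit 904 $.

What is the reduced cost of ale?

-4

Check each constraint at x*: malt 215/215 (tight); bottling 237/237 (tight); fermentation 136/140 (slack 4).
Slack constraints have shadow price 0 (complementary slackness).
The binding rows give the dual system: 5·y_malt + 6·y_bottling = 22 and 3·y_malt + 3·y_bottling = 12.
Solving: y_malt = 2, y_bottling = 2.
Reduced cost of ale: c₃ − yᵀa₃ = 8 − (2·3 + 2·3) = 8 − 12 = -4.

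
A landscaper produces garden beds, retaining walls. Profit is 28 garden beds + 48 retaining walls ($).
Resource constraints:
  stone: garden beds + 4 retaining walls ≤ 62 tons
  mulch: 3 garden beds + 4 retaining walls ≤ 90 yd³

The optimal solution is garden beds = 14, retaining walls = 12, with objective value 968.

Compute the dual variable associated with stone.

Both stone and mulch are binding at x*.
From A_Bᵀ y = c: 1·y_stone + 3·y_mulch = 28; 4·y_stone + 4·y_mulch = 48.
This yields shadow prices y_stone = 4, y_mulch = 8.
Shadow price of stone = 4.

4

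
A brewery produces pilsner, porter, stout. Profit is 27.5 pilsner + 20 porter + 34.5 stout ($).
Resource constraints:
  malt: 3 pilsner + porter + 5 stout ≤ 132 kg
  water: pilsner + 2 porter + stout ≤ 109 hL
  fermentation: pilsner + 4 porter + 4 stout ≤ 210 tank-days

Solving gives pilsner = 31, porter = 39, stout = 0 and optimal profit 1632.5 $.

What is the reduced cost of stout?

-7

Check each constraint at x*: malt 132/132 (tight); water 109/109 (tight); fermentation 187/210 (slack 23).
Slack constraints have shadow price 0 (complementary slackness).
The binding rows give the dual system: 3·y_malt + 1·y_water = 27.5 and 1·y_malt + 2·y_water = 20.
This yields shadow prices y_malt = 7, y_water = 6.5.
Reduced cost of stout: c₃ − yᵀa₃ = 34.5 − (7·5 + 6.5·1) = 34.5 − 41.5 = -7.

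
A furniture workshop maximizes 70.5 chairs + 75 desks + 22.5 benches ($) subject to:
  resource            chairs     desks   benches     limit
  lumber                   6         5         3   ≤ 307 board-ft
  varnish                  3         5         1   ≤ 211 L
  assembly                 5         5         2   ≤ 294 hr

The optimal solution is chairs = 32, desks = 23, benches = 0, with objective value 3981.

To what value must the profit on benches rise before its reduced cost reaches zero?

At the optimum: lumber uses 307 of 307 (binding); varnish uses 211 of 211 (binding); assembly uses 275 of 294 (slack = 19).
Slack constraints have shadow price 0 (complementary slackness).
From A_Bᵀ y = c: 6·y_lumber + 3·y_varnish = 70.5; 5·y_lumber + 5·y_varnish = 75.
→ y_lumber = 8.5 and y_varnish = 6.5.
benches enters the basis when its profit ≥ yᵀa₃ = 8.5·3 + 6.5·1 = 32.

32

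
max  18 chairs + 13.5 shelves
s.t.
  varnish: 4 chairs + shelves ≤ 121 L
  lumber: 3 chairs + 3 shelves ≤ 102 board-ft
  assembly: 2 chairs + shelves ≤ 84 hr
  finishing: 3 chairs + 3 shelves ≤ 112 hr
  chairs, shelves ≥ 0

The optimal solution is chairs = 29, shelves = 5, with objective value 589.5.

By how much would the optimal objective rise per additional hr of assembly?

Binding: varnish and lumber. Non-binding: assembly (21 unused), finishing (10 unused).
By complementary slackness, y = 0 for the non-binding constraints.
Dual feasibility on the basic columns requires 4·y_varnish + 3·y_lumber = 18, 1·y_varnish + 3·y_lumber = 13.5.
→ y_varnish = 1.5 and y_lumber = 4.
Shadow price of assembly = 0.

0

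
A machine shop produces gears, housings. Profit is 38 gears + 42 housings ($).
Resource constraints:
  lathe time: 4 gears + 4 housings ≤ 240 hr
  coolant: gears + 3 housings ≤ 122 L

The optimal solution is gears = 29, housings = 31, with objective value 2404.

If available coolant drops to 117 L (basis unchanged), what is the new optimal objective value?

Check each constraint at x*: lathe time 240/240 (tight); coolant 122/122 (tight).
The binding rows give the dual system: 4·y_lathe time + 1·y_coolant = 38 and 4·y_lathe time + 3·y_coolant = 42.
Solving: y_lathe time = 9, y_coolant = 2.
Δz = y_coolant·Δb = 2 × (-5) = -10, so new z* = 2404 − 10 = 2394.

2394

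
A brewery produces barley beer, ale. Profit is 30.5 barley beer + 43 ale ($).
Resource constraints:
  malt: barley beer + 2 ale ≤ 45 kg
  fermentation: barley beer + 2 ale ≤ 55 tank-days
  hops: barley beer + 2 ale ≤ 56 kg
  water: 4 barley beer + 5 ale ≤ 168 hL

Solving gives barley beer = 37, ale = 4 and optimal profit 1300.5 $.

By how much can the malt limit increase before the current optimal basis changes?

Binding constraints: malt, water. The basis is B = [[1,2],[4,5]] with det -3.
Per unit increase in malt, x* moves by d = (-1.6667, 1.3333).
The basis stays optimal until fermentation becomes binding; allowable increase = 10 kg.

10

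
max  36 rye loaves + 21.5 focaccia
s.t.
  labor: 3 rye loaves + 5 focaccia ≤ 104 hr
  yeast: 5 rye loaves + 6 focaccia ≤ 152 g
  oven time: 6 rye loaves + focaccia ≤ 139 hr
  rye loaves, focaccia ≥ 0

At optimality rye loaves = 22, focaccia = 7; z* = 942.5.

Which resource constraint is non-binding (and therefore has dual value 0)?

labor: 101/104 (slack 3)
yeast: 152/152 (binding)
oven time: 139/139 (binding)
By complementary slackness, a constraint with positive slack has shadow price 0 → labor.

labor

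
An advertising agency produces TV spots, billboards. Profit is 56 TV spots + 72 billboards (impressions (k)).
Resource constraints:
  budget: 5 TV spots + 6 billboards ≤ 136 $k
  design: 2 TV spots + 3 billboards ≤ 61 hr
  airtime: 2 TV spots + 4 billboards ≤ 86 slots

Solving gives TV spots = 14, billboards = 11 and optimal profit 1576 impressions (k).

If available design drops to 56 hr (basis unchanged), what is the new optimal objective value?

Binding: budget and design. Non-binding: airtime (14 unused).
Slack constraints have shadow price 0 (complementary slackness).
From A_Bᵀ y = c: 5·y_budget + 2·y_design = 56; 6·y_budget + 3·y_design = 72.
This yields shadow prices y_budget = 8, y_design = 8.
Δz = y_design·Δb = 8 × (-5) = -40, so new z* = 1576 − 40 = 1536.

1536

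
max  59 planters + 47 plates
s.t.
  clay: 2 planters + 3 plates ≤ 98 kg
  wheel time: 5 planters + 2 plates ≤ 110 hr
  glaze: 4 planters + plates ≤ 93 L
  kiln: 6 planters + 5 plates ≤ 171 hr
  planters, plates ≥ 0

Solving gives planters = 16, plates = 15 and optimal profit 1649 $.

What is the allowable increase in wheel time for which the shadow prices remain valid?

13

Binding constraints: wheel time, kiln. The basis is B = [[5,2],[6,5]] with det 13.
Per unit increase in wheel time, x* moves by d = (0.3846, -0.4615).
The basis stays optimal until glaze becomes binding; allowable increase = 13 hr.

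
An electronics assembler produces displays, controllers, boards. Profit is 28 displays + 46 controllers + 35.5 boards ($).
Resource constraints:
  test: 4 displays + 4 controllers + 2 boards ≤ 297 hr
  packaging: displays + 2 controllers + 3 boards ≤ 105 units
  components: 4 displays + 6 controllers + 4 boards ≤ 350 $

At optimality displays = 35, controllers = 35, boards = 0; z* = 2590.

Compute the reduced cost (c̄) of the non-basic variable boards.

Check each constraint at x*: test 280/297 (slack 17); packaging 105/105 (tight); components 350/350 (tight).
Since test is not tight, its dual is 0.
The binding rows give the dual system: 1·y_packaging + 4·y_components = 28 and 2·y_packaging + 6·y_components = 46.
Solving: y_packaging = 8, y_components = 5.
Reduced cost of boards: c₃ − yᵀa₃ = 35.5 − (8·3 + 5·4) = 35.5 − 44 = -8.5.

-8.5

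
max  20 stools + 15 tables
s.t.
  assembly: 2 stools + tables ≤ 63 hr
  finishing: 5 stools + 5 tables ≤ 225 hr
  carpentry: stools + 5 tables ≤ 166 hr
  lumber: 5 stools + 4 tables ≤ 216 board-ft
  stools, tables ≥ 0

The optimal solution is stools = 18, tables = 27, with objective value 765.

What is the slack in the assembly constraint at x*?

assembly used = 2·18 + 1·27 = 63; slack = 63 − 63 = 0.

0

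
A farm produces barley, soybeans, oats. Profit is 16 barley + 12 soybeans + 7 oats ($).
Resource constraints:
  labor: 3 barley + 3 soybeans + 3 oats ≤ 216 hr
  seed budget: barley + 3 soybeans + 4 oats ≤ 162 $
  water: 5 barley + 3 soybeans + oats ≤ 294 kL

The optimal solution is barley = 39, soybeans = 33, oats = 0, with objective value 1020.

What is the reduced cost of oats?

-1

Check each constraint at x*: labor 216/216 (tight); seed budget 138/162 (slack 24); water 294/294 (tight).
Slack constraints have shadow price 0 (complementary slackness).
Dual feasibility on the basic columns requires 3·y_labor + 5·y_water = 16, 3·y_labor + 3·y_water = 12.
Solving: y_labor = 2, y_water = 2.
Reduced cost of oats: c₃ − yᵀa₃ = 7 − (2·3 + 2·1) = 7 − 8 = -1.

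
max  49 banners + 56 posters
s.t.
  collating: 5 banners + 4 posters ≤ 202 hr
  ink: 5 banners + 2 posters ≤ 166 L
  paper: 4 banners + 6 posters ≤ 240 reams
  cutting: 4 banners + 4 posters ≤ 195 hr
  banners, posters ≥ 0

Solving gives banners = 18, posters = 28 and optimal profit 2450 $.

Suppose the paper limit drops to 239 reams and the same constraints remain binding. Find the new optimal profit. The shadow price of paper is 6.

Δb = -1, so new z* = 2450 + (6)·(-1) = 2450 − 6 = 2444.

2444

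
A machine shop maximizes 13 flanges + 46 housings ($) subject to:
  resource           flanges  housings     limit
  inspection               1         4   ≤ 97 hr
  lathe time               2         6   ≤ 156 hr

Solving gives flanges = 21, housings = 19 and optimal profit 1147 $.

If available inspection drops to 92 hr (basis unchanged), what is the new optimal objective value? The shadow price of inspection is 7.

1112

Δb = -5, so new z* = 1147 + (7)·(-5) = 1147 − 35 = 1112.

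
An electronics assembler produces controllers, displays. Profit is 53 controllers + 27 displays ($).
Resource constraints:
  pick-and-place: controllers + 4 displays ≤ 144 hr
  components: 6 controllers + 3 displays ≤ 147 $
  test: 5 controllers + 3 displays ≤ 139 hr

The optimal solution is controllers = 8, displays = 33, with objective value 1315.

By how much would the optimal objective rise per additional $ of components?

At the optimum: pick-and-place uses 140 of 144 (slack = 4); components uses 147 of 147 (binding); test uses 139 of 139 (binding).
Since pick-and-place is not tight, its dual is 0.
From A_Bᵀ y = c: 6·y_components + 5·y_test = 53; 3·y_components + 3·y_test = 27.
This yields shadow prices y_components = 8, y_test = 1.
Shadow price of components = 8.

8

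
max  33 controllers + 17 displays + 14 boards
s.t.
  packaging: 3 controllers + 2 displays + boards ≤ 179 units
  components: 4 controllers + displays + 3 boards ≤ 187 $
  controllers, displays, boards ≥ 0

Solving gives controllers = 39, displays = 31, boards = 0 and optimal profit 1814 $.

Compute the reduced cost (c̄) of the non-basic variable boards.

Both packaging and components are binding at x*.
The binding rows give the dual system: 3·y_packaging + 4·y_components = 33 and 2·y_packaging + 1·y_components = 17.
→ y_packaging = 7 and y_components = 3.
Reduced cost of boards: c₃ − yᵀa₃ = 14 − (7·1 + 3·3) = 14 − 16 = -2.

-2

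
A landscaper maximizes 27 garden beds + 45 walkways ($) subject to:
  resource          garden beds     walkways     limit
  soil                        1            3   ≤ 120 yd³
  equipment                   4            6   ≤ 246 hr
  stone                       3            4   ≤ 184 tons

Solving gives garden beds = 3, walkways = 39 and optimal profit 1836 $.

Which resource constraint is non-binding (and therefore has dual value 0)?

soil: 120/120 (binding)
equipment: 246/246 (binding)
stone: 165/184 (slack 19)
By complementary slackness, a constraint with positive slack has shadow price 0 → stone.

stone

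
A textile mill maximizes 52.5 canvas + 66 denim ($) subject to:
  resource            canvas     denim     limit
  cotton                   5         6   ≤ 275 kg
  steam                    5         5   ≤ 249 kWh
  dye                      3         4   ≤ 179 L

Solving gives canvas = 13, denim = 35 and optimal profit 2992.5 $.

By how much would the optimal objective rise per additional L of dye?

7.5

Check each constraint at x*: cotton 275/275 (tight); steam 240/249 (slack 9); dye 179/179 (tight).
By complementary slackness, y = 0 for the non-binding constraint.
The binding rows give the dual system: 5·y_cotton + 3·y_dye = 52.5 and 6·y_cotton + 4·y_dye = 66.
→ y_cotton = 6 and y_dye = 7.5.
Shadow price of dye = 7.5.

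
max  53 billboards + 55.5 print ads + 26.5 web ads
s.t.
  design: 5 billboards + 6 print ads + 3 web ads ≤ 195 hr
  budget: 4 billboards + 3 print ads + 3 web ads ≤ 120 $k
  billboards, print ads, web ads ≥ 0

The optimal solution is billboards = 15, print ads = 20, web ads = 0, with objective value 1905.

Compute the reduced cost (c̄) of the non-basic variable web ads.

-8

Check each constraint at x*: design 195/195 (tight); budget 120/120 (tight).
Dual feasibility on the basic columns requires 5·y_design + 4·y_budget = 53, 6·y_design + 3·y_budget = 55.5.
This yields shadow prices y_design = 7, y_budget = 4.5.
Reduced cost of web ads: c₃ − yᵀa₃ = 26.5 − (7·3 + 4.5·3) = 26.5 − 34.5 = -8.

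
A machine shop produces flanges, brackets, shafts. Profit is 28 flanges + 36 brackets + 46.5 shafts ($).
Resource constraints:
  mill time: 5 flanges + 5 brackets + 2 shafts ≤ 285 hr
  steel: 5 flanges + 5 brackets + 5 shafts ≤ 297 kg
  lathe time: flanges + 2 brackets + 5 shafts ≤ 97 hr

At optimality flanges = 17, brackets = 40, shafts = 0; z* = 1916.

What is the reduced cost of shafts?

-1.5

Check each constraint at x*: mill time 285/285 (tight); steel 285/297 (slack 12); lathe time 97/97 (tight).
Slack constraints have shadow price 0 (complementary slackness).
Dual feasibility on the basic columns requires 5·y_mill time + 1·y_lathe time = 28, 5·y_mill time + 2·y_lathe time = 36.
→ y_mill time = 4 and y_lathe time = 8.
Reduced cost of shafts: c₃ − yᵀa₃ = 46.5 − (4·2 + 8·5) = 46.5 − 48 = -1.5.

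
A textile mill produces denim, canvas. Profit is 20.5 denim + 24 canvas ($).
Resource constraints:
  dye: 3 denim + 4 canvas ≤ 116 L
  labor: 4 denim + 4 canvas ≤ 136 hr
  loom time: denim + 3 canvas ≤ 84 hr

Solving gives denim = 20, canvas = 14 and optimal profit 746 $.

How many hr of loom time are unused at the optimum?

loom time used = 1·20 + 3·14 = 62; slack = 84 − 62 = 22.

22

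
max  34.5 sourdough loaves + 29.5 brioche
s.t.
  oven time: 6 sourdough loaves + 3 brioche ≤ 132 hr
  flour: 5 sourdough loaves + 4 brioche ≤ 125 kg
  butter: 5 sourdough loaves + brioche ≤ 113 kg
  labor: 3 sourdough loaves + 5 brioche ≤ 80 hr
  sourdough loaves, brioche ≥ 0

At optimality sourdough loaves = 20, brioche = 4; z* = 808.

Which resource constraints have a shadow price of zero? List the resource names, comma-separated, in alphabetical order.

butter, flour

oven time: 132/132 (binding)
flour: 116/125 (slack 9)
butter: 104/113 (slack 9)
labor: 80/80 (binding)
By complementary slackness, a constraint with positive slack has shadow price 0 → butter, flour.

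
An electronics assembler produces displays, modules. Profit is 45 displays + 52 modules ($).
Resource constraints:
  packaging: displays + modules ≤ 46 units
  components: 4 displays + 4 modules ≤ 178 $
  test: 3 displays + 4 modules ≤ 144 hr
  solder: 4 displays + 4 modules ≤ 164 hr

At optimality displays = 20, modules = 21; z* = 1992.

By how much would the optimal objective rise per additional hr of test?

Binding: test and solder. Non-binding: packaging (5 unused), components (14 unused).
Slack constraints have shadow price 0 (complementary slackness).
The binding rows give the dual system: 3·y_test + 4·y_solder = 45 and 4·y_test + 4·y_solder = 52.
Solving: y_test = 7, y_solder = 6.
Shadow price of test = 7.

7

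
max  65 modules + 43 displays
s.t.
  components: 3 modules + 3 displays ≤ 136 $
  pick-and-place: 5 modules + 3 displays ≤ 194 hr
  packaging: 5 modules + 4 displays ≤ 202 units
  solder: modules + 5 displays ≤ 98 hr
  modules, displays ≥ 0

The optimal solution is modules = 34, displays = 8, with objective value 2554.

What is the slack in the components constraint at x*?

components used = 3·34 + 3·8 = 126; slack = 136 − 126 = 10.

10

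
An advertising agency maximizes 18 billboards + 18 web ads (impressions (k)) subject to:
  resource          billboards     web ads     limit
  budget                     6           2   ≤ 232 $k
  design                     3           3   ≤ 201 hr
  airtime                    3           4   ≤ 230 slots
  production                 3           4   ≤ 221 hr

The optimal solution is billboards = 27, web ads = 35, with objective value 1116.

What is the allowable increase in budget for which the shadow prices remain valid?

Binding constraints: budget, production. The basis is B = [[6,2],[3,4]] with det 18.
Per unit increase in budget, x* moves by d = (0.2222, -0.1667).
The basis stays optimal until design becomes binding; allowable increase = 90 $k.

90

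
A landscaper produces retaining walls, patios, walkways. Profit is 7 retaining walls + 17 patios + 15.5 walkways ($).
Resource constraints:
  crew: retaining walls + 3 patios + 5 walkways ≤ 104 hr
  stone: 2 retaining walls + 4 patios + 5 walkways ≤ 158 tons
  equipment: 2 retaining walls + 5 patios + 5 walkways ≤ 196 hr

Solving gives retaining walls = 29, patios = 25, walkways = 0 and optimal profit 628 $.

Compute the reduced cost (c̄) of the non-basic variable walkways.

-9.5

At the optimum: crew uses 104 of 104 (binding); stone uses 158 of 158 (binding); equipment uses 183 of 196 (slack = 13).
By complementary slackness, y = 0 for the non-binding constraint.
From A_Bᵀ y = c: 1·y_crew + 2·y_stone = 7; 3·y_crew + 4·y_stone = 17.
This yields shadow prices y_crew = 3, y_stone = 2.
Reduced cost of walkways: c₃ − yᵀa₃ = 15.5 − (3·5 + 2·5) = 15.5 − 25 = -9.5.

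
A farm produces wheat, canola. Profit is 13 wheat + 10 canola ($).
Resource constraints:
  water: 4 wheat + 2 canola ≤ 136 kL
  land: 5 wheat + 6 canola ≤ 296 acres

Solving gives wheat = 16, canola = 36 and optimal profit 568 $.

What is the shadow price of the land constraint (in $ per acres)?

1

Check each constraint at x*: water 136/136 (tight); land 296/296 (tight).
The binding rows give the dual system: 4·y_water + 5·y_land = 13 and 2·y_water + 6·y_land = 10.
Solving: y_water = 2, y_land = 1.
Shadow price of land = 1.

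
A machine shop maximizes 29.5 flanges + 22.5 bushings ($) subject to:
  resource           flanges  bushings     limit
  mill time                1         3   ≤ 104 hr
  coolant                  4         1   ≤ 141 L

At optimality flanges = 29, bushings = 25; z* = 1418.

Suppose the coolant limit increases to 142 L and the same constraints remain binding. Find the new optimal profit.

1424

Both mill time and coolant are binding at x*.
Dual feasibility on the basic columns requires 1·y_mill time + 4·y_coolant = 29.5, 3·y_mill time + 1·y_coolant = 22.5.
Solving: y_mill time = 5.5, y_coolant = 6.
Δz = y_coolant·Δb = 6 × (1) = 6, so new z* = 1418 + 6 = 1424.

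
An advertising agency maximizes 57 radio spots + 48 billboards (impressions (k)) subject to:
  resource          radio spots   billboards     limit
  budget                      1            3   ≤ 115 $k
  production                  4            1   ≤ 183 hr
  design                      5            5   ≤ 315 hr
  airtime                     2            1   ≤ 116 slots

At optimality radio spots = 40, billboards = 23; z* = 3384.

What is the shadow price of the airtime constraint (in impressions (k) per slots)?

0

At the optimum: budget uses 109 of 115 (slack = 6); production uses 183 of 183 (binding); design uses 315 of 315 (binding); airtime uses 103 of 116 (slack = 13).
Since budget, airtime are not tight, their duals are 0.
From A_Bᵀ y = c: 4·y_production + 5·y_design = 57; 1·y_production + 5·y_design = 48.
This yields shadow prices y_production = 3, y_design = 9.
Shadow price of airtime = 0.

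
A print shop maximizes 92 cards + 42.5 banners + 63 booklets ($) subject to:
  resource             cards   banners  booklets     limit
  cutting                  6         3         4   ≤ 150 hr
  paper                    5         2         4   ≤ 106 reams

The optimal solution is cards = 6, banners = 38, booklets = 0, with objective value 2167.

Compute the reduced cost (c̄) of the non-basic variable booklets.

-3

At the optimum: cutting uses 150 of 150 (binding); paper uses 106 of 106 (binding).
The binding rows give the dual system: 6·y_cutting + 5·y_paper = 92 and 3·y_cutting + 2·y_paper = 42.5.
→ y_cutting = 9.5 and y_paper = 7.
Reduced cost of booklets: c₃ − yᵀa₃ = 63 − (9.5·4 + 7·4) = 63 − 66 = -3.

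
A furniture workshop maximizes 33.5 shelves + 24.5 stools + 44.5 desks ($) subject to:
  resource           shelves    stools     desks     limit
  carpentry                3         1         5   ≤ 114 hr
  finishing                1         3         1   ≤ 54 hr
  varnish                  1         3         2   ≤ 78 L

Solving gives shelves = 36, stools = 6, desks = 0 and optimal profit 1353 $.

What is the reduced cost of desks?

-8

Binding: carpentry and finishing. Non-binding: varnish (24 unused).
Since varnish is not tight, its dual is 0.
Dual feasibility on the basic columns requires 3·y_carpentry + 1·y_finishing = 33.5, 1·y_carpentry + 3·y_finishing = 24.5.
Solving: y_carpentry = 9.5, y_finishing = 5.
Reduced cost of desks: c₃ − yᵀa₃ = 44.5 − (9.5·5 + 5·1) = 44.5 − 52.5 = -8.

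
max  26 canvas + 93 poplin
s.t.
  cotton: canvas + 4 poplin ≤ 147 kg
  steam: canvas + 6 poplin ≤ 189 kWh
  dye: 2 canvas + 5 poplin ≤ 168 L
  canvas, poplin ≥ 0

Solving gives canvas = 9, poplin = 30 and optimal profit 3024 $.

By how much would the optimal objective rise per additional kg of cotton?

At the optimum: cotton uses 129 of 147 (slack = 18); steam uses 189 of 189 (binding); dye uses 168 of 168 (binding).
By complementary slackness, y = 0 for the non-binding constraint.
Dual feasibility on the basic columns requires 1·y_steam + 2·y_dye = 26, 6·y_steam + 5·y_dye = 93.
This yields shadow prices y_steam = 8, y_dye = 9.
Shadow price of cotton = 0.

0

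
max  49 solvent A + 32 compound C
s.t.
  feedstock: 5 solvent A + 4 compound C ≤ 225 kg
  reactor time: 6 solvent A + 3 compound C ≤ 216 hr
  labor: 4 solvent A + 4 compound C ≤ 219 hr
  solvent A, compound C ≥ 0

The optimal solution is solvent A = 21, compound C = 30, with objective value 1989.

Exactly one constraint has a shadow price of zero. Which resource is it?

feedstock: 225/225 (binding)
reactor time: 216/216 (binding)
labor: 204/219 (slack 15)
By complementary slackness, a constraint with positive slack has shadow price 0 → labor.

labor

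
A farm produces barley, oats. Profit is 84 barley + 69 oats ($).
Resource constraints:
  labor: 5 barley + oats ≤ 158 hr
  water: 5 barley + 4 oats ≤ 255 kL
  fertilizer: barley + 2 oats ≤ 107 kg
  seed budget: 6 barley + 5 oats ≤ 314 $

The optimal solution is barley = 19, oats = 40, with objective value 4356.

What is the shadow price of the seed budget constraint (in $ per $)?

9

Check each constraint at x*: labor 135/158 (slack 23); water 255/255 (tight); fertilizer 99/107 (slack 8); seed budget 314/314 (tight).
By complementary slackness, y = 0 for the non-binding constraints.
Dual feasibility on the basic columns requires 5·y_water + 6·y_seed budget = 84, 4·y_water + 5·y_seed budget = 69.
This yields shadow prices y_water = 6, y_seed budget = 9.
Shadow price of seed budget = 9.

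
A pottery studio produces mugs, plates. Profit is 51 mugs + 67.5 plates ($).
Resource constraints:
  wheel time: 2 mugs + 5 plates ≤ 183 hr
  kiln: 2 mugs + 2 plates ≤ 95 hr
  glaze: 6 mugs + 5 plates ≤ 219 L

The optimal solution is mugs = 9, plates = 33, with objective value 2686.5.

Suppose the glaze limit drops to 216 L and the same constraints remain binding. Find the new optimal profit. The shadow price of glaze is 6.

Δb = -3, so new z* = 2686.5 + (6)·(-3) = 2686.5 − 18 = 2668.5.

2668.5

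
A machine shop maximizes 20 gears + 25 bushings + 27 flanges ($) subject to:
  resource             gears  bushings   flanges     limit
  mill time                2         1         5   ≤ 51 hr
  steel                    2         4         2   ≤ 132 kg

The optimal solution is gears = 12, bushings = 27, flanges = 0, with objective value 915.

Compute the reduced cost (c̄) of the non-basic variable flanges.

-8

Both mill time and steel are binding at x*.
The binding rows give the dual system: 2·y_mill time + 2·y_steel = 20 and 1·y_mill time + 4·y_steel = 25.
Solving: y_mill time = 5, y_steel = 5.
Reduced cost of flanges: c₃ − yᵀa₃ = 27 − (5·5 + 5·2) = 27 − 35 = -8.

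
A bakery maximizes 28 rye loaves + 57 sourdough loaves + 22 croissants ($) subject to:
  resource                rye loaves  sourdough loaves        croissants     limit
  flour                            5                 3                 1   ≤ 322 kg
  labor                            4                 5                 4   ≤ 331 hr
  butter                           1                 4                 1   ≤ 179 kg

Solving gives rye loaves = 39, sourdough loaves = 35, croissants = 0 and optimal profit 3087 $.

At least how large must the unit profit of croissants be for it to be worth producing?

At the optimum: flour uses 300 of 322 (slack = 22); labor uses 331 of 331 (binding); butter uses 179 of 179 (binding).
By complementary slackness, y = 0 for the non-binding constraint.
The binding rows give the dual system: 4·y_labor + 1·y_butter = 28 and 5·y_labor + 4·y_butter = 57.
Solving: y_labor = 5, y_butter = 8.
croissants enters the basis when its profit ≥ yᵀa₃ = 5·4 + 8·1 = 28.

28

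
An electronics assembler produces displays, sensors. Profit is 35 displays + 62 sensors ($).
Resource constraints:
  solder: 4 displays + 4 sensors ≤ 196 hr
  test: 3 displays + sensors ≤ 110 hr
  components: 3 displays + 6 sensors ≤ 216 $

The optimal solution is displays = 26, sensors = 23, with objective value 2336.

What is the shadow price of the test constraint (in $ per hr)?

Check each constraint at x*: solder 196/196 (tight); test 101/110 (slack 9); components 216/216 (tight).
Since test is not tight, its dual is 0.
The binding rows give the dual system: 4·y_solder + 3·y_components = 35 and 4·y_solder + 6·y_components = 62.
This yields shadow prices y_solder = 2, y_components = 9.
Shadow price of test = 0.

0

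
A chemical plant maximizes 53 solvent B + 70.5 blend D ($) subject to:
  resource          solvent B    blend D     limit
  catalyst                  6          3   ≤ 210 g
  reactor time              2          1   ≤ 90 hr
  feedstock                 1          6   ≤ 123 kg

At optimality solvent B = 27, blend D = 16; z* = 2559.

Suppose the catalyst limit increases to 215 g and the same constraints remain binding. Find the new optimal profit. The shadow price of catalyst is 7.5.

2596.5

Δb = 5, so new z* = 2559 + (7.5)·(5) = 2559 + 37.5 = 2596.5.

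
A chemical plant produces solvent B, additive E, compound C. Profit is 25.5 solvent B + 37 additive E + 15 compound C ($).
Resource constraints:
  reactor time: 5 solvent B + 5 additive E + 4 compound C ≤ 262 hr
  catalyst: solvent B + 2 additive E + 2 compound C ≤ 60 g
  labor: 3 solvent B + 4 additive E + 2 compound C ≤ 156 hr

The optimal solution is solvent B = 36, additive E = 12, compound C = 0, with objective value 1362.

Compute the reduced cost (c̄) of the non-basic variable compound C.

At the optimum: reactor time uses 240 of 262 (slack = 22); catalyst uses 60 of 60 (binding); labor uses 156 of 156 (binding).
By complementary slackness, y = 0 for the non-binding constraint.
The binding rows give the dual system: 1·y_catalyst + 3·y_labor = 25.5 and 2·y_catalyst + 4·y_labor = 37.
Solving: y_catalyst = 4.5, y_labor = 7.
Reduced cost of compound C: c₃ − yᵀa₃ = 15 − (4.5·2 + 7·2) = 15 − 23 = -8.

-8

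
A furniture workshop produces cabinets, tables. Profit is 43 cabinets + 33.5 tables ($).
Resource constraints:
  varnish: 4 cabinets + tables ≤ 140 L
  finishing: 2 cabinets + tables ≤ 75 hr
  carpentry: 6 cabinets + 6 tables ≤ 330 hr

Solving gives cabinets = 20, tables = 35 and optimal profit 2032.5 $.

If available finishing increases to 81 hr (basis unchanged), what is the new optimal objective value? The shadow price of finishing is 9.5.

2089.5

Δb = 6, so new z* = 2032.5 + (9.5)·(6) = 2032.5 + 57 = 2089.5.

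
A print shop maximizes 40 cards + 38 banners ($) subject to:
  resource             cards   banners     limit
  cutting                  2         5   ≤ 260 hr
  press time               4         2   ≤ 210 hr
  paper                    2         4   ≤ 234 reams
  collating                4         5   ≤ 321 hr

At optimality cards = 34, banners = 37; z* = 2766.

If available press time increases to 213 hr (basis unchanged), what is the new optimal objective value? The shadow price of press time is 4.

Δb = 3, so new z* = 2766 + (4)·(3) = 2766 + 12 = 2778.

2778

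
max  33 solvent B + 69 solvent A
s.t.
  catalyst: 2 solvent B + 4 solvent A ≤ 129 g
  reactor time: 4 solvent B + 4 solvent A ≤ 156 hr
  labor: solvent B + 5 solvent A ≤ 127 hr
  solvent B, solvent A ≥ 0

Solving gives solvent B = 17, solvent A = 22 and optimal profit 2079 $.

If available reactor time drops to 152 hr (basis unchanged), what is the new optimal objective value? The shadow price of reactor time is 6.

Δb = -4, so new z* = 2079 + (6)·(-4) = 2079 − 24 = 2055.

2055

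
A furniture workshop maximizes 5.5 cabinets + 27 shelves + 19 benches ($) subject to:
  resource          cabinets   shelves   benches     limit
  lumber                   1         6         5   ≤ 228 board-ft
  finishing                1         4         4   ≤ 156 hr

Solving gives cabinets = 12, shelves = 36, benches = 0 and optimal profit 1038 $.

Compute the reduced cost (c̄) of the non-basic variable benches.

Both lumber and finishing are binding at x*.
The binding rows give the dual system: 1·y_lumber + 1·y_finishing = 5.5 and 6·y_lumber + 4·y_finishing = 27.
→ y_lumber = 2.5 and y_finishing = 3.
Reduced cost of benches: c₃ − yᵀa₃ = 19 − (2.5·5 + 3·4) = 19 − 24.5 = -5.5.

-5.5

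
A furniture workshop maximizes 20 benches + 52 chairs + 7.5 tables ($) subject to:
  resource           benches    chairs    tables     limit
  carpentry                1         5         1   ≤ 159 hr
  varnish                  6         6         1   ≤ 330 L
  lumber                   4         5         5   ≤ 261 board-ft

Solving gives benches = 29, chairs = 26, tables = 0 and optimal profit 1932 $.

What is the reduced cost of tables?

-2.5

At the optimum: carpentry uses 159 of 159 (binding); varnish uses 330 of 330 (binding); lumber uses 246 of 261 (slack = 15).
Since lumber is not tight, its dual is 0.
Dual feasibility on the basic columns requires 1·y_carpentry + 6·y_varnish = 20, 5·y_carpentry + 6·y_varnish = 52.
→ y_carpentry = 8 and y_varnish = 2.
Reduced cost of tables: c₃ − yᵀa₃ = 7.5 − (8·1 + 2·1) = 7.5 − 10 = -2.5.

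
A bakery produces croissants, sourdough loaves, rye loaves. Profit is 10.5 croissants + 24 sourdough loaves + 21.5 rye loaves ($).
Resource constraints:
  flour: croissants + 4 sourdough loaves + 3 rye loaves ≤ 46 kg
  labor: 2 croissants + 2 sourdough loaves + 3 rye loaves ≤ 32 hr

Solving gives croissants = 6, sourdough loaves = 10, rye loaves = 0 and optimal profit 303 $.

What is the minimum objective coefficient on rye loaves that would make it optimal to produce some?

At the optimum: flour uses 46 of 46 (binding); labor uses 32 of 32 (binding).
The binding rows give the dual system: 1·y_flour + 2·y_labor = 10.5 and 4·y_flour + 2·y_labor = 24.
→ y_flour = 4.5 and y_labor = 3.
rye loaves enters the basis when its profit ≥ yᵀa₃ = 4.5·3 + 3·3 = 22.5.

22.5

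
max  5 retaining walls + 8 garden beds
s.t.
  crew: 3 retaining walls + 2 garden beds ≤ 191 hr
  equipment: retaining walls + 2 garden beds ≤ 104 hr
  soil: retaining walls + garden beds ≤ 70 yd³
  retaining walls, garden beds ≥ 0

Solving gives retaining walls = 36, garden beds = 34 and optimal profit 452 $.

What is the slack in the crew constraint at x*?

crew used = 3·36 + 2·34 = 176; slack = 191 − 176 = 15.

15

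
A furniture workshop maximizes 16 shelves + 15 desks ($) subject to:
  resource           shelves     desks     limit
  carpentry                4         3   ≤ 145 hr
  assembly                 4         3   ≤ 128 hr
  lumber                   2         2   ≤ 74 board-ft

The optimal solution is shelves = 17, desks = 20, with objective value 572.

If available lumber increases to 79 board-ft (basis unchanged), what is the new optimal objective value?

602

At the optimum: carpentry uses 128 of 145 (slack = 17); assembly uses 128 of 128 (binding); lumber uses 74 of 74 (binding).
Since carpentry is not tight, its dual is 0.
From A_Bᵀ y = c: 4·y_assembly + 2·y_lumber = 16; 3·y_assembly + 2·y_lumber = 15.
This yields shadow prices y_assembly = 1, y_lumber = 6.
Δz = y_lumber·Δb = 6 × (5) = 30, so new z* = 572 + 30 = 602.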